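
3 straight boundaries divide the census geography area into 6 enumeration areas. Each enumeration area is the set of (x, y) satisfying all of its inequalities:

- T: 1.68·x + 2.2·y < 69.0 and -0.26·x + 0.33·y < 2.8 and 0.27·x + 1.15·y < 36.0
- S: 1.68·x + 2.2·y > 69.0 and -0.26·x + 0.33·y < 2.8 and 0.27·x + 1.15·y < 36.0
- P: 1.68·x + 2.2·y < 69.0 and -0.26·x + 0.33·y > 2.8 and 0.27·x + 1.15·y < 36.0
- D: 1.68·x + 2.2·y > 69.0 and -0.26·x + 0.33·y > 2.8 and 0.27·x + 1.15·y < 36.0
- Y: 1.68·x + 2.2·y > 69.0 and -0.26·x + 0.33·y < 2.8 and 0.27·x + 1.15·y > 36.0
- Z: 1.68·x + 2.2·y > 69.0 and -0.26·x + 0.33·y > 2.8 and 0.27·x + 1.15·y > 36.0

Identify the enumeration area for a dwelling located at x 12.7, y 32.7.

1.68·12.7 + 2.2·32.7 = 93.276, which is > 69.0
-0.26·12.7 + 0.33·32.7 = 7.489, which is > 2.8
0.27·12.7 + 1.15·32.7 = 41.034, which is > 36.0
This sign pattern matches Z.

Z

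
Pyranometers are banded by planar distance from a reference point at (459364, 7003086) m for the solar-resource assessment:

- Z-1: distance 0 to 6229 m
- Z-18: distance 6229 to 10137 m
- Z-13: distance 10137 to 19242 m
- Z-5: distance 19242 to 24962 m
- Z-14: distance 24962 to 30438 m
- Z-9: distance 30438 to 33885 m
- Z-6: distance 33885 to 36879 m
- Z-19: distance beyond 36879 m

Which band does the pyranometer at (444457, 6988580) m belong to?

Z-5

Distance = √((444457−459364)² + (6988580−7003086)²) = √(222218649.000 + 210424036.000) = 20800.065 m.
19242 ≤ 20800.065 < 24962 → Z-5.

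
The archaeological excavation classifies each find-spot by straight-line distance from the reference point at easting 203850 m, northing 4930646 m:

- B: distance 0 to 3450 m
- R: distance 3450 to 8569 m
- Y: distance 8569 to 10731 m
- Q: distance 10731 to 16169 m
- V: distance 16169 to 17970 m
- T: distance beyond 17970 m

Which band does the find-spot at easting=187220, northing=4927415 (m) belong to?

Distance = √((187220−203850)² + (4927415−4930646)²) = √(276556900.000 + 10439361.000) = 16940.964 m.
16169 ≤ 16940.964 < 17970 → V.

V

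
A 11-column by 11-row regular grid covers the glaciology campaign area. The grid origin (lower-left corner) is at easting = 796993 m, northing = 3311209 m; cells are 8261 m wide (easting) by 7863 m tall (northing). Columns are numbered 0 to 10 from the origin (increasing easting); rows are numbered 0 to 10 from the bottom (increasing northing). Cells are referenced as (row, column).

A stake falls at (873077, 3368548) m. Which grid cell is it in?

Column index: ⌊(873077 − 796993) / 8261⌋ = ⌊9.210⌋ = 9
Row offset from origin: ⌊(3368548 − 3311209) / 7863⌋ = ⌊7.292⌋ = 7 → row 7

(7, 9)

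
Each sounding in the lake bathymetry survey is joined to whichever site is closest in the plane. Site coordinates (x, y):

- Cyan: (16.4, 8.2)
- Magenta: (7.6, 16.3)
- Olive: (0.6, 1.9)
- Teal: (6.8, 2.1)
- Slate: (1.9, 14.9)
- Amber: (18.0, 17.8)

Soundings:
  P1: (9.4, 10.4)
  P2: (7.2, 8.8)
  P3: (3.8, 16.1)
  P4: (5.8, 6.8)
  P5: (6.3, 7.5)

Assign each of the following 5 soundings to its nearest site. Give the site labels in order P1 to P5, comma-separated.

Magenta, Teal, Slate, Teal, Teal

P1 → Magenta (d²=38.05)
P2 → Teal (d²=45.05)
P3 → Slate (d²=5.05)
P4 → Teal (d²=23.09)
P5 → Teal (d²=29.41)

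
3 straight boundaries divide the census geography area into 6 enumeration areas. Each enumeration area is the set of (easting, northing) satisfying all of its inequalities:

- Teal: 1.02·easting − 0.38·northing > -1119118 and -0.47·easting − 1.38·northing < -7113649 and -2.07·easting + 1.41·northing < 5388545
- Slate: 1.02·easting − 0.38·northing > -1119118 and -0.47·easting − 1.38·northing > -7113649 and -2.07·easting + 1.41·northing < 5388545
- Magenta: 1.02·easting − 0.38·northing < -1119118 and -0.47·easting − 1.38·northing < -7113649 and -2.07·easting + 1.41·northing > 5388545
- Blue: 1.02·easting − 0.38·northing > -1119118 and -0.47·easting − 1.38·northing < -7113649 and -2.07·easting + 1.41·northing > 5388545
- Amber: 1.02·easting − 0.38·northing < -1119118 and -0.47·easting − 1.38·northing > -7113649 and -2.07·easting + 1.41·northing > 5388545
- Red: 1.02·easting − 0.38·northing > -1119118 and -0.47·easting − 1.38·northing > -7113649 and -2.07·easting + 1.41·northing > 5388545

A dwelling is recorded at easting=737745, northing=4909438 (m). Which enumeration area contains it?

Blue

1.02·737745 − 0.38·4909438 = -1113086.540, which is > -1119118
-0.47·737745 − 1.38·4909438 = -7121764.590, which is < -7113649
-2.07·737745 + 1.41·4909438 = 5395175.430, which is > 5388545
This sign pattern matches Blue.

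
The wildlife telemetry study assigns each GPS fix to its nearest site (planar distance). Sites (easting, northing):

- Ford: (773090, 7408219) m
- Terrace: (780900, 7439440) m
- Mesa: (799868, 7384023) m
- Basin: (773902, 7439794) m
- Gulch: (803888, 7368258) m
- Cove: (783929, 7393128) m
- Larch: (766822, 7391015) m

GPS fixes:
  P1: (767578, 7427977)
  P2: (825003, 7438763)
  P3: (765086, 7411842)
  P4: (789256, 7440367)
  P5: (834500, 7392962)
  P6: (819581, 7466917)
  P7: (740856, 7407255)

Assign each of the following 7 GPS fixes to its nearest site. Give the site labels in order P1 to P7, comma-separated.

P1 → Basin (d²=179634465.00)
P2 → Terrace (d²=1945532938.00)
P3 → Ford (d²=77190145.00)
P4 → Terrace (d²=70682065.00)
P5 → Mesa (d²=1279281145.00)
P6 → Terrace (d²=2251205290.00)
P7 → Larch (d²=937970756.00)

Basin, Terrace, Ford, Terrace, Mesa, Terrace, Larch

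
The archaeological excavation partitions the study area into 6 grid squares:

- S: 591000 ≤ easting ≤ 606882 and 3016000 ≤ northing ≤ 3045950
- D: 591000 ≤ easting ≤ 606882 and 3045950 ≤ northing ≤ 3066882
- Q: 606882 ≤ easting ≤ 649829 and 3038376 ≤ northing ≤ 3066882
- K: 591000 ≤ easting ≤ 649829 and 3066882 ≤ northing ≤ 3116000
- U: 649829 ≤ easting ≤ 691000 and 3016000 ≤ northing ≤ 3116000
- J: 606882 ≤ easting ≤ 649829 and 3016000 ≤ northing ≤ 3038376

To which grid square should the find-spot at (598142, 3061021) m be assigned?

D

The point has easting = 598142 and northing = 3061021.
Only D satisfies 591000 ≤ easting ≤ 606882 and 3045950 ≤ northing ≤ 3066882.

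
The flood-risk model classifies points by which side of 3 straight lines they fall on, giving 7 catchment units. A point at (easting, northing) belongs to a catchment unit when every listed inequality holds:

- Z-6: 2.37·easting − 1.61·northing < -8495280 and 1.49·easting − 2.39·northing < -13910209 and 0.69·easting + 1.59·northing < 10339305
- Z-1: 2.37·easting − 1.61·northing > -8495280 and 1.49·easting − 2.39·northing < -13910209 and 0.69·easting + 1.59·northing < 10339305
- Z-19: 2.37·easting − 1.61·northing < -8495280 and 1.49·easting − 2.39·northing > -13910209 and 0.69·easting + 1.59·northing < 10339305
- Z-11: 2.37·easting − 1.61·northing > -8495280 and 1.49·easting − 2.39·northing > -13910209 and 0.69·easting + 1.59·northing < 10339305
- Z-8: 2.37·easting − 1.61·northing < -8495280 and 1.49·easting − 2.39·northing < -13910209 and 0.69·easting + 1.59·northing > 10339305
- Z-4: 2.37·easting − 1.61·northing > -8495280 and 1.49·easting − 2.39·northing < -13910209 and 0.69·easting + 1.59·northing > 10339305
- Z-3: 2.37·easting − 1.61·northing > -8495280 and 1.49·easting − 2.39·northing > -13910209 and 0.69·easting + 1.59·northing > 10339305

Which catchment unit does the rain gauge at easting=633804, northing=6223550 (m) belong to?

2.37·633804 − 1.61·6223550 = -8517800.020, which is < -8495280
1.49·633804 − 2.39·6223550 = -13929916.540, which is < -13910209
0.69·633804 + 1.59·6223550 = 10332769.260, which is < 10339305
This sign pattern matches Z-6.

Z-6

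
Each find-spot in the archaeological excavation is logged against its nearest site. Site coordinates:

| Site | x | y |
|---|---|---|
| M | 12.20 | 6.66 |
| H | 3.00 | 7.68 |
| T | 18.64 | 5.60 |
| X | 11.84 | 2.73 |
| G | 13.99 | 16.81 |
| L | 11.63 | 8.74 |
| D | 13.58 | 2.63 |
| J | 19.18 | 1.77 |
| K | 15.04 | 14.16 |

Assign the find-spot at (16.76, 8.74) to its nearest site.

T

Squared distances to each site:
M: 25.120; H: 190.461; T: 13.394; X: 60.327; G: 72.798; L: 26.317; D: 47.445; J: 54.437; K: 32.335.
Minimum at T.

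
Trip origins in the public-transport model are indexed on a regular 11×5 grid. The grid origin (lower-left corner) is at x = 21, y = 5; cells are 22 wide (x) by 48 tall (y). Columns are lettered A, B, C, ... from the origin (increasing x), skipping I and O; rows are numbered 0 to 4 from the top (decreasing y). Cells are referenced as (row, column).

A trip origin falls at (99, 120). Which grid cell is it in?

(2, D)

Column index: ⌊(99 − 21) / 22⌋ = ⌊3.545⌋ = 3 → column D
Row offset from origin: ⌊(120 − 5) / 48⌋ = ⌊2.396⌋ = 2 → row 2 (counted from top)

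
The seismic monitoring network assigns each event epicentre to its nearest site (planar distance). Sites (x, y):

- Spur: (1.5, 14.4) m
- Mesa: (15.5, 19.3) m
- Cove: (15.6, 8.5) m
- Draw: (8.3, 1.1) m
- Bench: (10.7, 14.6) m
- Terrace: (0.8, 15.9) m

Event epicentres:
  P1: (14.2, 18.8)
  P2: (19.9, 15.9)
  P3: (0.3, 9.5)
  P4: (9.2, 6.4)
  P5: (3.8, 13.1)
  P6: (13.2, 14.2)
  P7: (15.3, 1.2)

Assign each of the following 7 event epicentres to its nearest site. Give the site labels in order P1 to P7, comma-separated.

P1 → Mesa (d²=1.94)
P2 → Mesa (d²=30.92)
P3 → Spur (d²=25.45)
P4 → Draw (d²=28.90)
P5 → Spur (d²=6.98)
P6 → Bench (d²=6.41)
P7 → Draw (d²=49.01)

Mesa, Mesa, Spur, Draw, Spur, Bench, Draw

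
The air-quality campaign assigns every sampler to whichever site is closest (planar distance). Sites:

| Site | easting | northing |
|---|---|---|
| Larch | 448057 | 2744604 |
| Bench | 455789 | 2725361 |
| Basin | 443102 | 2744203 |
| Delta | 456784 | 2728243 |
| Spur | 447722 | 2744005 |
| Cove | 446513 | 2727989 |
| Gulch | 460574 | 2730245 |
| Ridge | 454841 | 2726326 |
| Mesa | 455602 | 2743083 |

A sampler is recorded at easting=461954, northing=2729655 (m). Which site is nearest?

Gulch

Squared distances to each site:
Larch: 416599210.000; Bench: 56445661.000; Basin: 567042208.000; Delta: 28722644.000; Spur: 408472324.000; Cove: 241200037.000; Gulch: 2252500.000; Ridge: 61677010.000; Mesa: 220659088.000.
Minimum at Gulch.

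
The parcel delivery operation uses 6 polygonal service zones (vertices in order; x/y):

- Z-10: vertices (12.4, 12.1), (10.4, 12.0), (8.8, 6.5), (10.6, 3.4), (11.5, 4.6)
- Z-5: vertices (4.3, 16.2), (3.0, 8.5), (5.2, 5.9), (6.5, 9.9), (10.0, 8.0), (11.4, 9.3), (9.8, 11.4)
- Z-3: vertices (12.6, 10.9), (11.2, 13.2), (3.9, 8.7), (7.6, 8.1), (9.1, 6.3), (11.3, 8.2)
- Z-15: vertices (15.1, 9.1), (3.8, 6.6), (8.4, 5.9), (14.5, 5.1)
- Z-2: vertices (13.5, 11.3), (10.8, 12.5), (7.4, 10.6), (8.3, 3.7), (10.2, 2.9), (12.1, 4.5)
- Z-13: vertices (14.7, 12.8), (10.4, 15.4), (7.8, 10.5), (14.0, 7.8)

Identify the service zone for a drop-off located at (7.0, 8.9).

Z-3

Cast a ray rightward from (7.0, 8.9). For each polygon, the edges (by vertex number in listed order) whose endpoints lie on opposite sides of y = 8.9, where each meets that height, and whether that is right or left of the point:
Z-10: 2–3 at x≈9.50 (right), 5–1 at x≈12.02 (right) → 2 crossings.
Z-5: 1–2 at x≈3.07 (left), 3–4 at x≈6.17 (left), 4–5 at x≈8.34 (right), 5–6 at x≈10.97 (right) → 2 crossings.
Z-3: 2–3 at x≈4.22 (left), 6–1 at x≈11.64 (right) → 1 crossing.
Z-15: 1–2 at x≈14.20 (right), 4–1 at x≈15.07 (right) → 2 crossings.
Z-2: 3–4 at x≈7.62 (right), 6–1 at x≈13.01 (right) → 2 crossings.
Z-13: 3–4 at x≈11.47 (right), 4–1 at x≈14.15 (right) → 2 crossings.
Only Z-3 has an odd count, so the point is inside Z-3.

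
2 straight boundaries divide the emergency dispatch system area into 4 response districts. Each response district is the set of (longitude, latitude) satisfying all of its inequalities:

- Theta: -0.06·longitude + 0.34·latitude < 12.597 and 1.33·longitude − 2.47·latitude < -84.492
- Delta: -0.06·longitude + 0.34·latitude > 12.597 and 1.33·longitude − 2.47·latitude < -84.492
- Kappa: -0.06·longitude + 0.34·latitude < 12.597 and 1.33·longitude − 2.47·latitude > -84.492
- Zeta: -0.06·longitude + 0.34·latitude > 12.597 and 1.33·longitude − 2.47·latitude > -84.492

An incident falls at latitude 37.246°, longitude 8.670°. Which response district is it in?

-0.06·8.670 + 0.34·37.246 = 12.143, which is < 12.597
1.33·8.670 − 2.47·37.246 = -80.467, which is > -84.492
This sign pattern matches Kappa.

Kappa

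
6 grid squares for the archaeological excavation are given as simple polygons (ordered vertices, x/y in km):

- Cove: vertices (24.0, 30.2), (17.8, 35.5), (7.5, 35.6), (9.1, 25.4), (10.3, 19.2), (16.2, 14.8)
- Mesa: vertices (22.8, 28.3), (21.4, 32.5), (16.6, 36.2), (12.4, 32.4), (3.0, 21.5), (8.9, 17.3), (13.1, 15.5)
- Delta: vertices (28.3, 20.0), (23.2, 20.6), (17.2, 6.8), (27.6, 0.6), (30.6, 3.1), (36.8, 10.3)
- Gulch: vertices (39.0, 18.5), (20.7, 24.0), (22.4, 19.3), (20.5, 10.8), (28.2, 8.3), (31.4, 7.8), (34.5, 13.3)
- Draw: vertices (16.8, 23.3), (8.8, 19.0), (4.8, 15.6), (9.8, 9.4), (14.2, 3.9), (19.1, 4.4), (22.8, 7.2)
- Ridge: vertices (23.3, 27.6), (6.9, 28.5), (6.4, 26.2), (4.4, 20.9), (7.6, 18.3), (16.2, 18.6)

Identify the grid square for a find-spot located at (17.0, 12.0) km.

Cast a ray rightward from (17.0, 12.0). For each polygon, the edges (by vertex number in listed order) whose endpoints lie on opposite sides of y = 12.0, where each meets that height, and whether that is right or left of the point:
Cove: no edge straddles that height → 0 crossings.
Mesa: no edge straddles that height → 0 crossings.
Delta: 2–3 at x≈19.46 (right), 6–1 at x≈35.31 (right) → 2 crossings.
Gulch: 3–4 at x≈20.77 (right), 6–7 at x≈33.77 (right) → 2 crossings.
Draw: 3–4 at x≈7.70 (left), 7–1 at x≈21.01 (right) → 1 crossing.
Ridge: no edge straddles that height → 0 crossings.
Only Draw has an odd count, so the point is inside Draw.

Draw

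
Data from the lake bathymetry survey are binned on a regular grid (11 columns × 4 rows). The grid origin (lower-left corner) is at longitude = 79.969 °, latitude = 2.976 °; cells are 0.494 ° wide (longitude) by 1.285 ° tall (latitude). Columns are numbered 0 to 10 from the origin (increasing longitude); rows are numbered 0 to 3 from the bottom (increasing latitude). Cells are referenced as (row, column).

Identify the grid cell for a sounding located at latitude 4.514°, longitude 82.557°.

Column index: ⌊(82.557 − 79.969) / 0.494⌋ = ⌊5.239⌋ = 5
Row offset from origin: ⌊(4.514 − 2.976) / 1.285⌋ = ⌊1.197⌋ = 1 → row 1

(1, 5)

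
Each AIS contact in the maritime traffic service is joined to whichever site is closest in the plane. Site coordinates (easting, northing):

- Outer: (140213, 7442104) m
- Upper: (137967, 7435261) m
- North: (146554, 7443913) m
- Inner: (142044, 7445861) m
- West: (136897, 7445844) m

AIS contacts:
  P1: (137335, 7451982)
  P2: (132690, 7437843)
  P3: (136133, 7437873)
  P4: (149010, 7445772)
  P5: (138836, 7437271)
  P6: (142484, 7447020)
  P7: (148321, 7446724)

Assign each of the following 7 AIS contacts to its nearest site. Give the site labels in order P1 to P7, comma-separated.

West, Upper, Upper, North, Upper, Inner, North

P1 → West (d²=37866888.00)
P2 → Upper (d²=34513453.00)
P3 → Upper (d²=10186100.00)
P4 → North (d²=9487817.00)
P5 → Upper (d²=4795261.00)
P6 → Inner (d²=1536881.00)
P7 → North (d²=11024010.00)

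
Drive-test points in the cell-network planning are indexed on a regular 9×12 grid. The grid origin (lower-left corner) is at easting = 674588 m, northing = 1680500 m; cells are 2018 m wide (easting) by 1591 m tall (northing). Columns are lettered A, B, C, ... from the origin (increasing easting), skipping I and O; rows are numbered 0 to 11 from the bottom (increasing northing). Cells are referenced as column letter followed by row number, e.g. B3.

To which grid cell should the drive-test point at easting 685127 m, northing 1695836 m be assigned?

F9

Column index: ⌊(685127 − 674588) / 2018⌋ = ⌊5.222⌋ = 5 → column F
Row offset from origin: ⌊(1695836 − 1680500) / 1591⌋ = ⌊9.639⌋ = 9 → row 9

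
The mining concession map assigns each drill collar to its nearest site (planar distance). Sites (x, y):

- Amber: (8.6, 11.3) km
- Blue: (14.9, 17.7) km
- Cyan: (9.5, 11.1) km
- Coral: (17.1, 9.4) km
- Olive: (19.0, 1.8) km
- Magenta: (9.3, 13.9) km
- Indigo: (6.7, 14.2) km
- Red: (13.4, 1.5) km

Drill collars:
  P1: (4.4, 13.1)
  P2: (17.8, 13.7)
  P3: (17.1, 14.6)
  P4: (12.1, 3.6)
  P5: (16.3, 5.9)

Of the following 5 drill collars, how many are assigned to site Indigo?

1

P1 → Indigo
P2 → Coral
P3 → Blue
P4 → Red
P5 → Coral
1 of the 5 goes to Indigo.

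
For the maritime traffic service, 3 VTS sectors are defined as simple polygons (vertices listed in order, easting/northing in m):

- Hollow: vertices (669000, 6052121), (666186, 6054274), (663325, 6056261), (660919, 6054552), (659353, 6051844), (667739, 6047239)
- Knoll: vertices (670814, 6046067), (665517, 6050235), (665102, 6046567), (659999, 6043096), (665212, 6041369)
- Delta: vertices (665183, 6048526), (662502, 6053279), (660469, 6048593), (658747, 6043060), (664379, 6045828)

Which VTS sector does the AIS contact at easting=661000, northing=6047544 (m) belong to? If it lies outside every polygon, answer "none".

Cast a ray rightward from (661000, 6047544). For each polygon, the edges (by vertex number in listed order) whose endpoints lie on opposite sides of northing = 6047544, where each meets that height, and whether that is right or left of the point:
Hollow: 5–6 at easting≈667183.6 (right), 6–1 at easting≈667817.8 (right) → 2 crossings.
Knoll: 1–2 at easting≈668936.9 (right), 2–3 at easting≈665212.5 (right) → 2 crossings.
Delta: 3–4 at easting≈660142.5 (left), 5–1 at easting≈664890.4 (right) → 1 crossing.
Only Delta has an odd count, so the point is inside Delta.

Delta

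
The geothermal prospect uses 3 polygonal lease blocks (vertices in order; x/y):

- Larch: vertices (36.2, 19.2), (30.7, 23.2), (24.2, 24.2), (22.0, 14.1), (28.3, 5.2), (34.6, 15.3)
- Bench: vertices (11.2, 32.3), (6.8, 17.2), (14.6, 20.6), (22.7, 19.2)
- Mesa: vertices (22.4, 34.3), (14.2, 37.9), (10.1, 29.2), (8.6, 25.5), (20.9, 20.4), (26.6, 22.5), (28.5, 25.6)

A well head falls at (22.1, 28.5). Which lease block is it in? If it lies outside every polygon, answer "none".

Cast a ray rightward from (22.1, 28.5). For each polygon, the edges (by vertex number in listed order) whose endpoints lie on opposite sides of y = 28.5, where each meets that height, and whether that is right or left of the point:
Larch: no edge straddles that height → 0 crossings.
Bench: 1–2 at x≈10.09 (left), 4–1 at x≈14.54 (left) → 0 crossings.
Mesa: 3–4 at x≈9.82 (left), 7–1 at x≈26.47 (right) → 1 crossing.
Only Mesa has an odd count, so the point is inside Mesa.

Mesa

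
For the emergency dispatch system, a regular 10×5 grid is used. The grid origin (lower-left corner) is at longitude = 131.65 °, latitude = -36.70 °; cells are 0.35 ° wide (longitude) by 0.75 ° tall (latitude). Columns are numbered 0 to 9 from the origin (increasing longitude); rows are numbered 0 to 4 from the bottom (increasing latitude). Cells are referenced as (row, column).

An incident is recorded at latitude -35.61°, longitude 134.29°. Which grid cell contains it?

Column index: ⌊(134.29 − 131.65) / 0.35⌋ = ⌊7.543⌋ = 7
Row offset from origin: ⌊(-35.61 − -36.70) / 0.75⌋ = ⌊1.453⌋ = 1 → row 1

(1, 7)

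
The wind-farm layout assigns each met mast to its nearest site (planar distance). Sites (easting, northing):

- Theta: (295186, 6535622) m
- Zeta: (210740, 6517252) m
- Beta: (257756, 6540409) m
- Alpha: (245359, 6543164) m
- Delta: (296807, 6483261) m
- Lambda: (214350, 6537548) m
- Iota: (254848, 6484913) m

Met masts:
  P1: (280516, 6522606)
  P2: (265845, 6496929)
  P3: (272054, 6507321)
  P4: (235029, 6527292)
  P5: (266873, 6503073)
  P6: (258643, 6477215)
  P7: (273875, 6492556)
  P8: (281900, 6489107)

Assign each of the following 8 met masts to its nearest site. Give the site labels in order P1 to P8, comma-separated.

Theta, Iota, Iota, Alpha, Iota, Iota, Iota, Delta

P1 → Theta (d²=384625156.00)
P2 → Iota (d²=265318265.00)
P3 → Iota (d²=798164900.00)
P4 → Alpha (d²=358629284.00)
P5 → Iota (d²=474386225.00)
P6 → Iota (d²=73661229.00)
P7 → Iota (d²=420442178.00)
P8 → Delta (d²=256394365.00)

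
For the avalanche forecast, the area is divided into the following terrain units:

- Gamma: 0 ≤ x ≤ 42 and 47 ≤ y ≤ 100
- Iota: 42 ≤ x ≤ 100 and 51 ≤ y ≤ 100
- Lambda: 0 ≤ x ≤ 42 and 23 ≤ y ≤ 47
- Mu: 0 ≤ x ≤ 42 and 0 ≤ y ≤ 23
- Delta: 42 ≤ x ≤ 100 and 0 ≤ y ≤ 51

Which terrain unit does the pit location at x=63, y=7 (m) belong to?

The point has x = 63 and y = 7.
Only Delta satisfies 42 ≤ x ≤ 100 and 0 ≤ y ≤ 51.

Delta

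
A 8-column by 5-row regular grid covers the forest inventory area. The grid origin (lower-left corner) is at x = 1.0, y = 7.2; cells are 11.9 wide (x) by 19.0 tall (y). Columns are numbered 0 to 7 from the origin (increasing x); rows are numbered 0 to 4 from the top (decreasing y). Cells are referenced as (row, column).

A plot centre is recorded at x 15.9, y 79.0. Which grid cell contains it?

(1, 1)

Column index: ⌊(15.9 − 1.0) / 11.9⌋ = ⌊1.252⌋ = 1
Row offset from origin: ⌊(79.0 − 7.2) / 19.0⌋ = ⌊3.779⌋ = 3 → row 1 (counted from top)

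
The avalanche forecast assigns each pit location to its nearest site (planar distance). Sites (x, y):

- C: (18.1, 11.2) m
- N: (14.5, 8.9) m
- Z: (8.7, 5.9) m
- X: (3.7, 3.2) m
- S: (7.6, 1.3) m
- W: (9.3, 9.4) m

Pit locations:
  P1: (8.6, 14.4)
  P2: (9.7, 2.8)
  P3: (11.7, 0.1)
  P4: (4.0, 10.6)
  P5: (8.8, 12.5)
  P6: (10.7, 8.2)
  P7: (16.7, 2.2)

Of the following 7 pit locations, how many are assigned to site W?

4

P1 → W
P2 → S
P3 → S
P4 → W
P5 → W
P6 → W
P7 → N
4 of the 7 go to W.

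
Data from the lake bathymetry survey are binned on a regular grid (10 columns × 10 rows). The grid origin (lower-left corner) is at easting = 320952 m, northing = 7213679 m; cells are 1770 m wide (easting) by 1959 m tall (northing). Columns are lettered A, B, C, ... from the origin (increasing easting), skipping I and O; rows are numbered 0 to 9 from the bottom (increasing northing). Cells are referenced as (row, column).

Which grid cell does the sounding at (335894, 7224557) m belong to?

(5, J)

Column index: ⌊(335894 − 320952) / 1770⌋ = ⌊8.442⌋ = 8 → column J
Row offset from origin: ⌊(7224557 − 7213679) / 1959⌋ = ⌊5.553⌋ = 5 → row 5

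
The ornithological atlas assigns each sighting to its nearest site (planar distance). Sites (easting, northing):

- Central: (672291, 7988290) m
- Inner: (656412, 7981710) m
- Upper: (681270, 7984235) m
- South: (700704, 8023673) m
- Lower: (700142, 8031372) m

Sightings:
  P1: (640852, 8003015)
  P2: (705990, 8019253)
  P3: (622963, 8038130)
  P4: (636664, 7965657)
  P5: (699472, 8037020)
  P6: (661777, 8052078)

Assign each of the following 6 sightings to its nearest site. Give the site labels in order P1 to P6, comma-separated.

P1 → Inner (d²=696016625.00)
P2 → South (d²=47478196.00)
P3 → Inner (d²=4302052001.00)
P4 → Inner (d²=647682313.00)
P5 → Lower (d²=32348804.00)
P6 → Lower (d²=1900611661.00)

Inner, South, Inner, Inner, Lower, Lower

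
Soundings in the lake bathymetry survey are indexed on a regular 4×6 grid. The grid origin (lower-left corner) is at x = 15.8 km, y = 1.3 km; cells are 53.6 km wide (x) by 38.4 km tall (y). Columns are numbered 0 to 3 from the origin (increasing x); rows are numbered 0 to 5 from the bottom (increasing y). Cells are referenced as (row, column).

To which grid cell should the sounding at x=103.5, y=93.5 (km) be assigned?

(2, 1)

Column index: ⌊(103.5 − 15.8) / 53.6⌋ = ⌊1.636⌋ = 1
Row offset from origin: ⌊(93.5 − 1.3) / 38.4⌋ = ⌊2.401⌋ = 2 → row 2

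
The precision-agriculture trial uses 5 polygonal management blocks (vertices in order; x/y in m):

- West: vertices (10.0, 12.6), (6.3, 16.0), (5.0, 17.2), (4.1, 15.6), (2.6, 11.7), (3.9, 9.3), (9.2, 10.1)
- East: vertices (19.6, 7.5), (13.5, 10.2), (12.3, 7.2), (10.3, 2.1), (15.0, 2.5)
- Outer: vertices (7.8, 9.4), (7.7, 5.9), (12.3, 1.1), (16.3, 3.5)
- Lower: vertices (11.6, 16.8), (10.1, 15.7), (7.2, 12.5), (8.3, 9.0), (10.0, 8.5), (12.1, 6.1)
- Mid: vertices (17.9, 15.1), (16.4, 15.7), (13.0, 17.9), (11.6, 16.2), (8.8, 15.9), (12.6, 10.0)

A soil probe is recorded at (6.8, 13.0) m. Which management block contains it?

Cast a ray rightward from (6.8, 13.0). For each polygon, the edges (by vertex number in listed order) whose endpoints lie on opposite sides of y = 13.0, where each meets that height, and whether that is right or left of the point:
West: 1–2 at x≈9.56 (right), 4–5 at x≈3.10 (left) → 1 crossing.
East: no edge straddles that height → 0 crossings.
Outer: no edge straddles that height → 0 crossings.
Lower: 2–3 at x≈7.65 (right), 6–1 at x≈11.78 (right) → 2 crossings.
Mid: 5–6 at x≈10.67 (right), 6–1 at x≈15.72 (right) → 2 crossings.
Only West has an odd count, so the point is inside West.

West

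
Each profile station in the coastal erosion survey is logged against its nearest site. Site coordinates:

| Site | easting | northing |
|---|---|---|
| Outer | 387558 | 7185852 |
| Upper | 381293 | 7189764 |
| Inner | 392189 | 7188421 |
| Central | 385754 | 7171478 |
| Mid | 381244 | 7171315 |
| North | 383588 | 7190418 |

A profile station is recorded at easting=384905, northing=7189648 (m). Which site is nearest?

Squared distances to each site:
Outer: 21448025.000; Upper: 13060000.000; Inner: 54562185.000; Central: 330869701.000; Mid: 349501810.000; North: 2327389.000.
Minimum at North.

North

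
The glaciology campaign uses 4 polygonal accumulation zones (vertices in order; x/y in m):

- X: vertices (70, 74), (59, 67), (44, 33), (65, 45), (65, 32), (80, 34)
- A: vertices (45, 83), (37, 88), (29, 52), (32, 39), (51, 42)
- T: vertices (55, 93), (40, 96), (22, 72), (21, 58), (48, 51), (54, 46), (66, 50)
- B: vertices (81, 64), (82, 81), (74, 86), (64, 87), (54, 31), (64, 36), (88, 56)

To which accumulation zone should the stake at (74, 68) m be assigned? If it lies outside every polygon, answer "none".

Cast a ray rightward from (74, 68). For each polygon, the edges (by vertex number in listed order) whose endpoints lie on opposite sides of y = 68, where each meets that height, and whether that is right or left of the point:
X: 1–2 at x≈60.6 (left), 6–1 at x≈71.5 (left) → 0 crossings.
A: 2–3 at x≈32.6 (left), 5–1 at x≈47.2 (left) → 0 crossings.
T: 3–4 at x≈21.7 (left), 7–1 at x≈61.4 (left) → 0 crossings.
B: 1–2 at x≈81.2 (right), 4–5 at x≈60.6 (left) → 1 crossing.
Only B has an odd count, so the point is inside B.

B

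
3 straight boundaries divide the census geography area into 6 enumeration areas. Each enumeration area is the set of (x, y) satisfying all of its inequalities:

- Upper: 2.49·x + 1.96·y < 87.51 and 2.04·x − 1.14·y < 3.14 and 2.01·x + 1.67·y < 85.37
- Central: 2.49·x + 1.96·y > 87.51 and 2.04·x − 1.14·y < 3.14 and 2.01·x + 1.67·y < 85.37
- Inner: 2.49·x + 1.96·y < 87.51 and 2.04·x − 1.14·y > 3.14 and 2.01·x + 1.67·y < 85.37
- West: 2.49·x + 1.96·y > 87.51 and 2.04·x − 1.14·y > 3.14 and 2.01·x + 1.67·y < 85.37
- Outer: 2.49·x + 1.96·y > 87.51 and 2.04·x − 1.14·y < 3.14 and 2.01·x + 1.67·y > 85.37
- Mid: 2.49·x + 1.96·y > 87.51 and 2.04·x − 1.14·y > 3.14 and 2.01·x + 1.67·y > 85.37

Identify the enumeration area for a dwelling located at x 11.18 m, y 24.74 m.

Upper

2.49·11.18 + 1.96·24.74 = 76.329, which is < 87.51
2.04·11.18 − 1.14·24.74 = -5.396, which is < 3.14
2.01·11.18 + 1.67·24.74 = 63.788, which is < 85.37
This sign pattern matches Upper.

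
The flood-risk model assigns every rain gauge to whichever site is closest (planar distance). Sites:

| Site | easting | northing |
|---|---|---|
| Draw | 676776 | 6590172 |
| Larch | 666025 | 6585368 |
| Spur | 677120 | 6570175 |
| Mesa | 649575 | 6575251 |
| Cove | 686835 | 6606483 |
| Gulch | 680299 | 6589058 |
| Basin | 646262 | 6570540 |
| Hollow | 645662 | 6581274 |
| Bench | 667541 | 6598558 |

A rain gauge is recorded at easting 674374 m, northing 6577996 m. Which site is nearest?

Spur

Squared distances to each site:
Draw: 154024580.000; Larch: 124052185.000; Spur: 68708557.000; Mesa: 622525426.000; Cove: 966785690.000; Gulch: 157473469.000; Basin: 845876480.000; Hollow: 835124228.000; Bench: 469485733.000.
Minimum at Spur.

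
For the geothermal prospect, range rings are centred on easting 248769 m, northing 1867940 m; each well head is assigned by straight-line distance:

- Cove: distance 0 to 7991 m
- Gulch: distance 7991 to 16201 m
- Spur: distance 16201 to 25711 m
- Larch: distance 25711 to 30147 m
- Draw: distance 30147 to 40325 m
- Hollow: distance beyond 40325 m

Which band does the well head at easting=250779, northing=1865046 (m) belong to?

Distance = √((250779−248769)² + (1865046−1867940)²) = √(4040100.000 + 8375236.000) = 3523.540 m.
0 ≤ 3523.540 < 7991 → Cove.

Cove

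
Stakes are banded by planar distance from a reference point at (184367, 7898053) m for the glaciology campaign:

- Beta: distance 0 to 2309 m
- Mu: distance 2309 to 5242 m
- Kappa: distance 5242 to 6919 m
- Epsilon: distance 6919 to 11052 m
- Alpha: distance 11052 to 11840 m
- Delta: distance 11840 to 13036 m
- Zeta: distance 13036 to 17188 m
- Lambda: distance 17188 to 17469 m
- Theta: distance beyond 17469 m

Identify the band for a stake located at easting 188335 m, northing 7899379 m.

Mu

Distance = √((188335−184367)² + (7899379−7898053)²) = √(15745024.000 + 1758276.000) = 4183.695 m.
2309 ≤ 4183.695 < 5242 → Mu.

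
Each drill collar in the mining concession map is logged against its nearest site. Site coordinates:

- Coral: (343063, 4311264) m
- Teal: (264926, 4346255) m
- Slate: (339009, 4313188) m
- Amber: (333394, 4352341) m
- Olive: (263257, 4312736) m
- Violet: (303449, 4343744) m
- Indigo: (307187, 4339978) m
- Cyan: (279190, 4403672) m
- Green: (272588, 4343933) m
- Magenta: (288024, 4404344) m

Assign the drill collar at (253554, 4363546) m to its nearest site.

Teal

Squared distances to each site:
Coral: 10745268605.000; Teal: 428301065.000; Slate: 9838485189.000; Amber: 6499977625.000; Olive: 2675804309.000; Violet: 2881630229.000; Indigo: 3431949313.000; Cyan: 2267300372.000; Green: 746962925.000; Magenta: 2852657704.000.
Minimum at Teal.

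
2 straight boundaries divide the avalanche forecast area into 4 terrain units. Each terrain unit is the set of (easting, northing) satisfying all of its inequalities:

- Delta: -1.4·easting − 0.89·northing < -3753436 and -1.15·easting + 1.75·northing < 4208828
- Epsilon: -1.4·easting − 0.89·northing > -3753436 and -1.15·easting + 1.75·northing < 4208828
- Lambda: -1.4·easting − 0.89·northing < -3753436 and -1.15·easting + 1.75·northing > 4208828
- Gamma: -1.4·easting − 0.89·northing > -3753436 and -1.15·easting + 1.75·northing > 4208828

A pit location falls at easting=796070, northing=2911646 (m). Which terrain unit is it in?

Epsilon

-1.4·796070 − 0.89·2911646 = -3705862.940, which is > -3753436
-1.15·796070 + 1.75·2911646 = 4179900.000, which is < 4208828
This sign pattern matches Epsilon.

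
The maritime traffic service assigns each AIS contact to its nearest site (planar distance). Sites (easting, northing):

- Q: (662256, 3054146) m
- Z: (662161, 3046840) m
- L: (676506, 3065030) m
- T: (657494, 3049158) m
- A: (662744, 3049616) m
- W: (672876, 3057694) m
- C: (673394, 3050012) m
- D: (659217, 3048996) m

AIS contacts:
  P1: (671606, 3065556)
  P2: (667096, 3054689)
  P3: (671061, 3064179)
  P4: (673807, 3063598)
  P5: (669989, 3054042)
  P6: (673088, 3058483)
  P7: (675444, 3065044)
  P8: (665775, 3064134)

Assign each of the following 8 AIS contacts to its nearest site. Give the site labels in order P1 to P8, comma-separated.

L, Q, L, L, W, W, L, W

P1 → L (d²=24286676.00)
P2 → Q (d²=23720449.00)
P3 → L (d²=30372226.00)
P4 → L (d²=9335225.00)
P5 → W (d²=21671873.00)
P6 → W (d²=667465.00)
P7 → L (d²=1128040.00)
P8 → W (d²=91897801.00)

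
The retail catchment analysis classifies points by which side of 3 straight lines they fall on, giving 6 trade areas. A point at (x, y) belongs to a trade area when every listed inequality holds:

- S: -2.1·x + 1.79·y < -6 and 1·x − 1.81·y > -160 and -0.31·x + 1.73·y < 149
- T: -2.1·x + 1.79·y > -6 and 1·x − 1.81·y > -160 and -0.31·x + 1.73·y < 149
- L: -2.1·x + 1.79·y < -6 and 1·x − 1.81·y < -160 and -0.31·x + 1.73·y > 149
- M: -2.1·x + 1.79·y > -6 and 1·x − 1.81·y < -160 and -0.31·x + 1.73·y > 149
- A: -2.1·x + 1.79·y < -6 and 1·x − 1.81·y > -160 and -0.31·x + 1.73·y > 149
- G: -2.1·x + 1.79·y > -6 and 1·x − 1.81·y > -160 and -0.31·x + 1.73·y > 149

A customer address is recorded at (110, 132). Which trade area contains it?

G

-2.1·110 + 1.79·132 = 5.280, which is > -6
1·110 − 1.81·132 = -128.920, which is > -160
-0.31·110 + 1.73·132 = 194.260, which is > 149
This sign pattern matches G.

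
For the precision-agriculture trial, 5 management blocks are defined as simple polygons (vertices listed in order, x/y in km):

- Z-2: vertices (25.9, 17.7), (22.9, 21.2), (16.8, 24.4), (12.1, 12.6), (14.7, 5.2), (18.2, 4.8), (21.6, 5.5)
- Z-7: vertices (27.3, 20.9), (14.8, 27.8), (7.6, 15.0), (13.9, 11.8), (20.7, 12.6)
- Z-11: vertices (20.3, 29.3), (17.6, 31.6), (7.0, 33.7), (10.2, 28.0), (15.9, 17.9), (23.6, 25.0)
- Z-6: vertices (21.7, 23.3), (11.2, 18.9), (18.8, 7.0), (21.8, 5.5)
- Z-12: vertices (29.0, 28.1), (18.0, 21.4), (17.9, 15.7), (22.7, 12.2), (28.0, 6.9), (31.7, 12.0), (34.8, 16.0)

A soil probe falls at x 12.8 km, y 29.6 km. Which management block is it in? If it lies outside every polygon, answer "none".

Z-11

Cast a ray rightward from (12.8, 29.6). For each polygon, the edges (by vertex number in listed order) whose endpoints lie on opposite sides of y = 29.6, where each meets that height, and whether that is right or left of the point:
Z-2: no edge straddles that height → 0 crossings.
Z-7: no edge straddles that height → 0 crossings.
Z-11: 1–2 at x≈19.95 (right), 3–4 at x≈9.30 (left) → 1 crossing.
Z-6: no edge straddles that height → 0 crossings.
Z-12: no edge straddles that height → 0 crossings.
Only Z-11 has an odd count, so the point is inside Z-11.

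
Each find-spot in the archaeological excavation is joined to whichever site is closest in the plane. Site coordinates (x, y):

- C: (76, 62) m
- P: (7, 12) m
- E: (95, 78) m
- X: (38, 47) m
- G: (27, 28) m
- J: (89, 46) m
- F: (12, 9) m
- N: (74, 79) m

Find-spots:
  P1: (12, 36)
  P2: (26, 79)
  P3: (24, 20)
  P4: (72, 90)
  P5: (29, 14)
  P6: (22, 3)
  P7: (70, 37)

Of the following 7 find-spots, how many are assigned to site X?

1

P1 → G
P2 → X
P3 → G
P4 → N
P5 → G
P6 → F
P7 → J
1 of the 7 goes to X.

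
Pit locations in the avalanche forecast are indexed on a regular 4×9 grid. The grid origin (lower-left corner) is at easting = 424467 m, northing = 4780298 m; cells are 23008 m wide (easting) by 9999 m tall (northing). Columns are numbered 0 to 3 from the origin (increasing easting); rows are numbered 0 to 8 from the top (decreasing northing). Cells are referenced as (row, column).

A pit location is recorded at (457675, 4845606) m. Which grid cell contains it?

(2, 1)

Column index: ⌊(457675 − 424467) / 23008⌋ = ⌊1.443⌋ = 1
Row offset from origin: ⌊(4845606 − 4780298) / 9999⌋ = ⌊6.531⌋ = 6 → row 2 (counted from top)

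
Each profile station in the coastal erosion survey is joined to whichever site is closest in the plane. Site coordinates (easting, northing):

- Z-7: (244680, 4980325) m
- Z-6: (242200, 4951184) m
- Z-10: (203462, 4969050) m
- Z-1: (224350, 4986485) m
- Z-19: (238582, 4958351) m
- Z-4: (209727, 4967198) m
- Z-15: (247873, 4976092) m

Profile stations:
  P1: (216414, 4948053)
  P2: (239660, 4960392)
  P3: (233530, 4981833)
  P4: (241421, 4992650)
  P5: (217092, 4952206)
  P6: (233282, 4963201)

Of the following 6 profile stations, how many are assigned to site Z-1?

P1 → Z-4
P2 → Z-19
P3 → Z-1
P4 → Z-7
P5 → Z-4
P6 → Z-19
1 of the 6 goes to Z-1.

1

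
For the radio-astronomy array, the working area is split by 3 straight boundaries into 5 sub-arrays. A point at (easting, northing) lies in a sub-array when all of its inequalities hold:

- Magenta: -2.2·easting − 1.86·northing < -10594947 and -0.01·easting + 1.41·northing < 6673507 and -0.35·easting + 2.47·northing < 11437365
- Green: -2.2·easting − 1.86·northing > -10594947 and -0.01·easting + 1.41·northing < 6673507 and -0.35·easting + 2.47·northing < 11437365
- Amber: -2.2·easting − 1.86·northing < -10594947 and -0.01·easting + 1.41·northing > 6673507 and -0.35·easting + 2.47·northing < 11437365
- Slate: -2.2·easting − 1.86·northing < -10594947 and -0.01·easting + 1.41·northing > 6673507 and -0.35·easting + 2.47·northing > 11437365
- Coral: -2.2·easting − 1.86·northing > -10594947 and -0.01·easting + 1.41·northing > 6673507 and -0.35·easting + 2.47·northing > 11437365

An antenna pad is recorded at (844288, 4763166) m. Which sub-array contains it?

-2.2·844288 − 1.86·4763166 = -10716922.360, which is < -10594947
-0.01·844288 + 1.41·4763166 = 6707621.180, which is > 6673507
-0.35·844288 + 2.47·4763166 = 11469519.220, which is > 11437365
This sign pattern matches Slate.

Slate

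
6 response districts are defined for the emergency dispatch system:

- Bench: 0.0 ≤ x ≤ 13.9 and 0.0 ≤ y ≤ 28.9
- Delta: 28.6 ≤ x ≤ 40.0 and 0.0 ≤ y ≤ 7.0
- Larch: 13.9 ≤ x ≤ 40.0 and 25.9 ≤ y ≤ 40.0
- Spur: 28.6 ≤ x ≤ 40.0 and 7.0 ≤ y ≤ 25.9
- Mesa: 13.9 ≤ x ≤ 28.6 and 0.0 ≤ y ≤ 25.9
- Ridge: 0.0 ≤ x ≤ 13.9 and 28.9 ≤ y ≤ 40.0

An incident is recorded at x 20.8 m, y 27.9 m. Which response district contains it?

The point has x = 20.8 and y = 27.9.
Only Larch satisfies 13.9 ≤ x ≤ 40.0 and 25.9 ≤ y ≤ 40.0.

Larch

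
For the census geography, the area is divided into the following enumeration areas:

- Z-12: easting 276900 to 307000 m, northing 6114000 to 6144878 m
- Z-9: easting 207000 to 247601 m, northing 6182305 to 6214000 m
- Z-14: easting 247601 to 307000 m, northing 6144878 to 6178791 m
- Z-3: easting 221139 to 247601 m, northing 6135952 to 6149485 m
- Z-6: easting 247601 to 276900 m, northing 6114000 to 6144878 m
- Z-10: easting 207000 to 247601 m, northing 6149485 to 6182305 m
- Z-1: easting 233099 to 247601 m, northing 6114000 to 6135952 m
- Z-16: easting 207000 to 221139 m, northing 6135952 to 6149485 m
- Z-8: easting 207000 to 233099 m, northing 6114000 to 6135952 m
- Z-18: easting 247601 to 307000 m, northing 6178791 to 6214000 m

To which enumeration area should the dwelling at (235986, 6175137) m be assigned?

Z-10

The point has easting = 235986 and northing = 6175137.
Only Z-10 satisfies 207000 ≤ easting ≤ 247601 and 6149485 ≤ northing ≤ 6182305.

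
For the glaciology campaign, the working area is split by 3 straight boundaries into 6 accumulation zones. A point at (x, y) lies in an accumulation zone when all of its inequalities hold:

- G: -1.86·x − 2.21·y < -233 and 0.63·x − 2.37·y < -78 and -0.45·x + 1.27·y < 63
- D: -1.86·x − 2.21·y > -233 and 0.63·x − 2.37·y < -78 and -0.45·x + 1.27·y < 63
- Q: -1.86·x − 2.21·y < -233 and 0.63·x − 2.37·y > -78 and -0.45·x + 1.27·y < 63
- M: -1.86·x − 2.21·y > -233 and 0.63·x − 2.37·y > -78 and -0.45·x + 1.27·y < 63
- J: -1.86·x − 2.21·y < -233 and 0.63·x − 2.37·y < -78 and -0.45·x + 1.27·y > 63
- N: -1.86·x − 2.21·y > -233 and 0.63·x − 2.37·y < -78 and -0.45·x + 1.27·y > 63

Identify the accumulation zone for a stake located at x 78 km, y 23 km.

-1.86·78 − 2.21·23 = -195.910, which is > -233
0.63·78 − 2.37·23 = -5.370, which is > -78
-0.45·78 + 1.27·23 = -5.890, which is < 63
This sign pattern matches M.

M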